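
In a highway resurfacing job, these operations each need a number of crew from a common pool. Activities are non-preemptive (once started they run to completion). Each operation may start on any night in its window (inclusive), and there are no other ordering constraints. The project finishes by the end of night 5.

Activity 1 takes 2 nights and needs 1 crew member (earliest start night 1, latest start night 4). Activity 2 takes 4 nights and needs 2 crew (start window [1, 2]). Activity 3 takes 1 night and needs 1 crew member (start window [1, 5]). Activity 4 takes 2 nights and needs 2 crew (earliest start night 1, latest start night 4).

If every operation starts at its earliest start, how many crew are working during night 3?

2

At early start, night 3 has: Activity 2.
Demand: 2 = 2.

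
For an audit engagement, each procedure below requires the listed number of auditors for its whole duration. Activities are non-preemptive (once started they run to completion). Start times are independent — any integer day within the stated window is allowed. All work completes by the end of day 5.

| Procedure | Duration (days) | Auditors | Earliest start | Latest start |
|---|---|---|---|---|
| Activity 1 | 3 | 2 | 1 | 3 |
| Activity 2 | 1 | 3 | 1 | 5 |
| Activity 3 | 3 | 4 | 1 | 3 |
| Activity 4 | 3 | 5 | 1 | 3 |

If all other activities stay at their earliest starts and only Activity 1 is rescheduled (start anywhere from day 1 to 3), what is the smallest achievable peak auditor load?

Activity 1@1: d1:14  d2:11  d3:11  d4:0  d5:0 → peak 14
Activity 1@2: d1:12  d2:11  d3:11  d4:2  d5:0 → peak 12
Activity 1@3: d1:12  d2:9  d3:11  d4:2  d5:2 → peak 12
Best is Activity 1@2, peak 12.

12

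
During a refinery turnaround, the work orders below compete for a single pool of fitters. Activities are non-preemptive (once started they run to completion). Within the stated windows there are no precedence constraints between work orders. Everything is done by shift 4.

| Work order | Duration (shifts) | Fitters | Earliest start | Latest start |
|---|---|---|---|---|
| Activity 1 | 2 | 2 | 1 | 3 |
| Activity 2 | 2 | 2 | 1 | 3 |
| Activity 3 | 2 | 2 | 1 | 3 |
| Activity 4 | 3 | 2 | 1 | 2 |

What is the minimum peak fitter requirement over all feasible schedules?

6

Early-start (Activity 1@1, Activity 2@1, Activity 3@1, Activity 4@1) gives peak 8: s1:8  s2:8  s3:2  s4:0.
Shift Activity 3→3.
Schedule Activity 1@1, Activity 2@1, Activity 3@3, Activity 4@1: s1:6  s2:6  s3:4  s4:2 — peak 6.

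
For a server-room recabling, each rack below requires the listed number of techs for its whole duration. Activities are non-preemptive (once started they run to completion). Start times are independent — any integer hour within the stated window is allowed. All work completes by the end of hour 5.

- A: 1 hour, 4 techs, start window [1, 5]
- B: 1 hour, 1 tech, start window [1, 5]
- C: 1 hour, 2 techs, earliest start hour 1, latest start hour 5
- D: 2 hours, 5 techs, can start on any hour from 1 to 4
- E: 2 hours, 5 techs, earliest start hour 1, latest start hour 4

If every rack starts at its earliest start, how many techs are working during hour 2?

10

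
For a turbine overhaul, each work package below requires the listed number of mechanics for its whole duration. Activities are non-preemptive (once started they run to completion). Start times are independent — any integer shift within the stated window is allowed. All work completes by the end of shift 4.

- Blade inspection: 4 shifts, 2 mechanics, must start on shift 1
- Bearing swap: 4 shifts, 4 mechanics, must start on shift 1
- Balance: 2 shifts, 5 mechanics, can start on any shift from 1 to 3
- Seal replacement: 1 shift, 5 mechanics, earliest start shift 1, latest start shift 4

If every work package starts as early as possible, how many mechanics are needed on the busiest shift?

Early-start schedule: Blade inspection@1, Bearing swap@1, Balance@1, Seal replacement@1.
Load per shift: shift 1: 16, shift 2: 11, shift 3: 6, shift 4: 6.
Peak is 16.

16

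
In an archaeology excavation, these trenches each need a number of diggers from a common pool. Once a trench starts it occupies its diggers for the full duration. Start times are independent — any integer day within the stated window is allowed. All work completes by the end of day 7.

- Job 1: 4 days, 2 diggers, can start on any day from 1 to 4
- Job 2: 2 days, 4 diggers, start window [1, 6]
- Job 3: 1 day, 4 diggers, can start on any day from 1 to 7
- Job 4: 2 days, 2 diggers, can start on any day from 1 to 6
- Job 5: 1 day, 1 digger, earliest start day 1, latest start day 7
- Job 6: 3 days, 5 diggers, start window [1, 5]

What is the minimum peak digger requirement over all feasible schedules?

7

Early-start (Job 1@1, Job 2@1, Job 3@1, Job 4@1, Job 5@1, Job 6@1) gives peak 18: d1:18  d2:13  d3:7  d4:2  d5:0  d6:0  d7:0.
Shift Job 3→3, Job 4→4, Job 6→5.
Schedule Job 1@1, Job 2@1, Job 3@3, Job 4@4, Job 5@1, Job 6@5: d1:7  d2:6  d3:6  d4:4  d5:7  d6:5  d7:5 — peak 7.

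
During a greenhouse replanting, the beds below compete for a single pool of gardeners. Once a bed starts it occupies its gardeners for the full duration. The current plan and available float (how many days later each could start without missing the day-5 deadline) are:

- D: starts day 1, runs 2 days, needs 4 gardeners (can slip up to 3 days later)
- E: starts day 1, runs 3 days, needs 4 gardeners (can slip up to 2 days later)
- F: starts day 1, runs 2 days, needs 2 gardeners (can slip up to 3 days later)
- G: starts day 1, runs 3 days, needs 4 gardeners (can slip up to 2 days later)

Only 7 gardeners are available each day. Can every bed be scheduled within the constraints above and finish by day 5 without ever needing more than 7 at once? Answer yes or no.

Total gardener-days = 36; over 5 days the average is 36/5 > 7, so some day must exceed 7.

no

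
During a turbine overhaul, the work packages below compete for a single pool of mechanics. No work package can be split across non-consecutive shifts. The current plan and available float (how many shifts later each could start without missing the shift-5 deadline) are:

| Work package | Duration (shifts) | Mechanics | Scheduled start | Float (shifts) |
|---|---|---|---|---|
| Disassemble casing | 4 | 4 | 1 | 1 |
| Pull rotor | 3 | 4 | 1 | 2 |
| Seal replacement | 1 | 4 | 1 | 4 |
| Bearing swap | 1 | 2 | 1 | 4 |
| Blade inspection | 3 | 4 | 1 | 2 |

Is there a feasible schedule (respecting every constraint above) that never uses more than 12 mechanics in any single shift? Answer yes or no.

yes

Schedule Disassemble casing@1, Pull rotor@1, Seal replacement@1, Bearing swap@2, Blade inspection@3: s1:12  s2:10  s3:12  s4:8  s5:4 — peak 12 ≤ 12.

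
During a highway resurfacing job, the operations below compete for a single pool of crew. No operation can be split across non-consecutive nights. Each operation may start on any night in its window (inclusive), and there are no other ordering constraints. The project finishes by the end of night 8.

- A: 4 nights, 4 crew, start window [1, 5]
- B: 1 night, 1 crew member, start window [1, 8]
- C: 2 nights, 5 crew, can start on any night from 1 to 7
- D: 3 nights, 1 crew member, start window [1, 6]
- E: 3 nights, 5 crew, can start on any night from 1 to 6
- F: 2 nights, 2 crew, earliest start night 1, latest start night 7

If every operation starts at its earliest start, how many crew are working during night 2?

17

At early start, night 2 has: A, C, D, E, F.
Demand: 4 + 5 + 1 + 5 + 2 = 17.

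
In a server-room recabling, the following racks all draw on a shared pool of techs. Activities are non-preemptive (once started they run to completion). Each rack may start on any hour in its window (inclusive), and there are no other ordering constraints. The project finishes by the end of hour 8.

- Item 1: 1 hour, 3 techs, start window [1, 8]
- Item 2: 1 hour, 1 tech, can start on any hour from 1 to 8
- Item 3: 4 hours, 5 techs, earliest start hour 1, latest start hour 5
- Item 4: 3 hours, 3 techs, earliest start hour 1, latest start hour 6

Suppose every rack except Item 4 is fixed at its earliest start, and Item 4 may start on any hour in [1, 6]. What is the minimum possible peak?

Item 4@1: h1:12  h2:8  h3:8  h4:5  h5:0  h6:0  h7:0  h8:0 → peak 12
Item 4@2: h1:9  h2:8  h3:8  h4:8  h5:0  h6:0  h7:0  h8:0 → peak 9
Item 4@3: h1:9  h2:5  h3:8  h4:8  h5:3  h6:0  h7:0  h8:0 → peak 9
Item 4@4: h1:9  h2:5  h3:5  h4:8  h5:3  h6:3  h7:0  h8:0 → peak 9
Item 4@5: h1:9  h2:5  h3:5  h4:5  h5:3  h6:3  h7:3  h8:0 → peak 9
Item 4@6: h1:9  h2:5  h3:5  h4:5  h5:0  h6:3  h7:3  h8:3 → peak 9
Best is Item 4@2, peak 9.

9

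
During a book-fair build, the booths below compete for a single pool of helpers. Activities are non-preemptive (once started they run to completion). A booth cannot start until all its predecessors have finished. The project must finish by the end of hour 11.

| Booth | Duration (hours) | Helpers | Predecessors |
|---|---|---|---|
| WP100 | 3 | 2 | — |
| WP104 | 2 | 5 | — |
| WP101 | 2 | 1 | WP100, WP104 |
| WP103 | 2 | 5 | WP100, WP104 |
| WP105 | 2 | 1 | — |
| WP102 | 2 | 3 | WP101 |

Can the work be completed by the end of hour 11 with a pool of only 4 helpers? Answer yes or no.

no

The minimum achievable peak is 5; 4 < 5, so no feasible schedule stays within the cap.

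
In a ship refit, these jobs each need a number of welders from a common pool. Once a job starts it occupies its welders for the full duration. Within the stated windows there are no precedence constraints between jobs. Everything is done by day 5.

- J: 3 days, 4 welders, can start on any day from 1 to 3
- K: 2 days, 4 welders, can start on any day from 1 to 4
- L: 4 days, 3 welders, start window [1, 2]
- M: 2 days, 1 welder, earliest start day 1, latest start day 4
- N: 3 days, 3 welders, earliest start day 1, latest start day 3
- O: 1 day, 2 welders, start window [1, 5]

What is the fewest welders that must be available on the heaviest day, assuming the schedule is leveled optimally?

Early-start (J@1, K@1, L@1, M@1, N@1, O@1) gives peak 17: d1:17  d2:15  d3:10  d4:3  d5:0.
Shift K→4, N→3.
Schedule J@1, K@4, L@1, M@1, N@3, O@1: d1:10  d2:8  d3:10  d4:10  d5:7 — peak 10.

10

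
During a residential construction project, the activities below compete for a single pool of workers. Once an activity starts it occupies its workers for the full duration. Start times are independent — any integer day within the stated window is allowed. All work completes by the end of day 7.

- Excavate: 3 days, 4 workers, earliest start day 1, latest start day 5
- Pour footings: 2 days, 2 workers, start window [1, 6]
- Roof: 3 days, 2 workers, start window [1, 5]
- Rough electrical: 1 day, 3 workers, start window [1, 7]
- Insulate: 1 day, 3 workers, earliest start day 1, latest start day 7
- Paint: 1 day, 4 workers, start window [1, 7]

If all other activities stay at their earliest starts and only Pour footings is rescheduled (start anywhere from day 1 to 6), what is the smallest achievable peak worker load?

16

Pour footings@1: d1:18  d2:8  d3:6  d4:0  d5:0  d6:0  d7:0 → peak 18
Pour footings@2: d1:16  d2:8  d3:8  d4:0  d5:0  d6:0  d7:0 → peak 16
Pour footings@3: d1:16  d2:6  d3:8  d4:2  d5:0  d6:0  d7:0 → peak 16
Pour footings@4: d1:16  d2:6  d3:6  d4:2  d5:2  d6:0  d7:0 → peak 16
Pour footings@5: d1:16  d2:6  d3:6  d4:0  d5:2  d6:2  d7:0 → peak 16
Pour footings@6: d1:16  d2:6  d3:6  d4:0  d5:0  d6:2  d7:2 → peak 16
Best is Pour footings@2, peak 16.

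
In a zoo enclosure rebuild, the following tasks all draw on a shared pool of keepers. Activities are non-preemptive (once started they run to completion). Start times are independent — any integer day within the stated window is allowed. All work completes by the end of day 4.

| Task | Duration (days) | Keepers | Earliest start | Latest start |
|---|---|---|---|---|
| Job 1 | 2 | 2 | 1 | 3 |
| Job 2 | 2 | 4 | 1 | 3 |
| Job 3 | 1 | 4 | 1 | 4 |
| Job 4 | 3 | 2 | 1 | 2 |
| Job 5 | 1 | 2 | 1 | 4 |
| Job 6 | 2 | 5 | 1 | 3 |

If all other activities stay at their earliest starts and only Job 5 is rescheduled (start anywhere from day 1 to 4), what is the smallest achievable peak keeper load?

Job 5@1: d1:19  d2:13  d3:2  d4:0 → peak 19
Job 5@2: d1:17  d2:15  d3:2  d4:0 → peak 17
Job 5@3: d1:17  d2:13  d3:4  d4:0 → peak 17
Job 5@4: d1:17  d2:13  d3:2  d4:2 → peak 17
Best is Job 5@2, peak 17.

17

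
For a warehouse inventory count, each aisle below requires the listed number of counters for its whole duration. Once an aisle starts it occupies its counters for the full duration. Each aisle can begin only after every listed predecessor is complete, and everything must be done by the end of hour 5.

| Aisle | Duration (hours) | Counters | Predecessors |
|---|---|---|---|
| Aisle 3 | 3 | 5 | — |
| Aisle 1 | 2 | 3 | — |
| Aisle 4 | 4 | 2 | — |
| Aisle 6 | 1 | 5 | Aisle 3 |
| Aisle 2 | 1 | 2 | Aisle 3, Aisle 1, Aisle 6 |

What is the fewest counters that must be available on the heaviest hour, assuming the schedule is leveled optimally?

10

Schedule Aisle 3@1, Aisle 1@1, Aisle 4@1, Aisle 6@4, Aisle 2@5: h1:10  h2:10  h3:7  h4:7  h5:2 — peak 10.
No arrangement of the 6 feasible schedules does better.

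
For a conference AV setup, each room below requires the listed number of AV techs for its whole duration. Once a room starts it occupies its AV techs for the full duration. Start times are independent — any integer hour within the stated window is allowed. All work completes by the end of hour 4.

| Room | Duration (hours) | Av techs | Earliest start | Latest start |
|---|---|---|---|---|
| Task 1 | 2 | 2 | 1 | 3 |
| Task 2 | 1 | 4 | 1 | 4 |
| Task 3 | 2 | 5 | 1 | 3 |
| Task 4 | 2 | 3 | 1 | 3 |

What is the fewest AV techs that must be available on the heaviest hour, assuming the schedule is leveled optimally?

Early-start (Task 1@1, Task 2@1, Task 3@1, Task 4@1) gives peak 14: h1:14  h2:10  h3:0  h4:0.
Shift Task 2→3, Task 4→3.
Schedule Task 1@1, Task 2@3, Task 3@1, Task 4@3: h1:7  h2:7  h3:7  h4:3 — peak 7.

7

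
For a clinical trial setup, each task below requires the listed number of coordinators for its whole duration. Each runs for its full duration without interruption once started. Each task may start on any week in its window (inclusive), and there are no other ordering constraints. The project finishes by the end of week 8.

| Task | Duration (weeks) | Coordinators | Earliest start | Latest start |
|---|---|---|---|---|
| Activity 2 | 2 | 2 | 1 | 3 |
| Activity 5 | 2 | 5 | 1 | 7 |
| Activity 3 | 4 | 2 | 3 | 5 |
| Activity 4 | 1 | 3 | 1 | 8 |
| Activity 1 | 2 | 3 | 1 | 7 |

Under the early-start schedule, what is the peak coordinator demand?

13

Early-start schedule: Activity 2@1, Activity 5@1, Activity 3@3, Activity 4@1, Activity 1@1.
Load per week: week 1: 13, week 2: 10, week 3: 2, week 4: 2, week 5: 2, week 6: 2, week 7: 0, week 8: 0.
Peak is 13.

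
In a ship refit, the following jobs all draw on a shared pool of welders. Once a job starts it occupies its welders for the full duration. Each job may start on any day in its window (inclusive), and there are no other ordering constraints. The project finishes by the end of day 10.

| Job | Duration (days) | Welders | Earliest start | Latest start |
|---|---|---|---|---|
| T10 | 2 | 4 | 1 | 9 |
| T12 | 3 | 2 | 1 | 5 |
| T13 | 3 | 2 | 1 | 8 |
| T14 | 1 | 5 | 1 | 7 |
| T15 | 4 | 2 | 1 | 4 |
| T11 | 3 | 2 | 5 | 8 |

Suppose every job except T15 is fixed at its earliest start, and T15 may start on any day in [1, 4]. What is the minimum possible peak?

13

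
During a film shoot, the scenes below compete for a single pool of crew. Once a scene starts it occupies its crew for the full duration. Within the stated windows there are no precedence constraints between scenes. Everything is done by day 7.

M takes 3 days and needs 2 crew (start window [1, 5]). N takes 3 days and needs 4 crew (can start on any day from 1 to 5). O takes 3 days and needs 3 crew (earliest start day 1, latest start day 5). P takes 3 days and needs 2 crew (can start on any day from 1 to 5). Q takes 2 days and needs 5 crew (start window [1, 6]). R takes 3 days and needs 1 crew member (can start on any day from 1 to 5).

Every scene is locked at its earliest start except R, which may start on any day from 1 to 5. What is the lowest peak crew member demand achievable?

16

R@1: d1:17  d2:17  d3:12  d4:0  d5:0  d6:0  d7:0 → peak 17
R@2: d1:16  d2:17  d3:12  d4:1  d5:0  d6:0  d7:0 → peak 17
R@3: d1:16  d2:16  d3:12  d4:1  d5:1  d6:0  d7:0 → peak 16
R@4: d1:16  d2:16  d3:11  d4:1  d5:1  d6:1  d7:0 → peak 16
R@5: d1:16  d2:16  d3:11  d4:0  d5:1  d6:1  d7:1 → peak 16
Best is R@3, peak 16.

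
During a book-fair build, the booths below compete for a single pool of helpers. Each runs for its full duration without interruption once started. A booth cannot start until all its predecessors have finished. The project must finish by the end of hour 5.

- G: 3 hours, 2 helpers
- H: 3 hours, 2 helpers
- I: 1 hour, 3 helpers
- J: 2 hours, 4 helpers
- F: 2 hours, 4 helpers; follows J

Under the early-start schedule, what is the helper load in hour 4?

4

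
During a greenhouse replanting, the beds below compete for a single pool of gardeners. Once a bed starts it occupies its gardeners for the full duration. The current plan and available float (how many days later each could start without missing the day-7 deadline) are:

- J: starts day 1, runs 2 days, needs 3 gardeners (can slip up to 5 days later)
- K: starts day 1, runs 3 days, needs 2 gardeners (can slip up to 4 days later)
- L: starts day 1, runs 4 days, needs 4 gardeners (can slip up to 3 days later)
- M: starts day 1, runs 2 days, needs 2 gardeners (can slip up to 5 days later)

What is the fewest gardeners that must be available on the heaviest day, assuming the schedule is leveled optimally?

6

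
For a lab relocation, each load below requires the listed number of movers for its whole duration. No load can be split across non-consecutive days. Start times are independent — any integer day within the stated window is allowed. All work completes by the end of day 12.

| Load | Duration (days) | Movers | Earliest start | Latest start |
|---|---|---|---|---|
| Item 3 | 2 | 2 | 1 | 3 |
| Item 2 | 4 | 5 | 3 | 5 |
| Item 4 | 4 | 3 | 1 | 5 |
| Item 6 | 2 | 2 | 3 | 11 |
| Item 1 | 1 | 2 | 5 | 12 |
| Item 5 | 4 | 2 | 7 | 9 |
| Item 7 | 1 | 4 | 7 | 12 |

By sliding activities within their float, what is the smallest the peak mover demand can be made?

6

Early-start (Item 3@1, Item 2@3, Item 4@1, Item 6@3, Item 1@5, Item 5@7, Item 7@7) gives peak 10: d1:5  d2:5  d3:10  d4:10  d5:7  d6:5  d7:6  d8:2  d9:2  d10:2  d11:0  d12:0.
Shift Item 2→5, Item 1→9, Item 5→9, Item 7→10.
Schedule Item 3@1, Item 2@5, Item 4@1, Item 6@3, Item 1@9, Item 5@9, Item 7@10: d1:5  d2:5  d3:5  d4:5  d5:5  d6:5  d7:5  d8:5  d9:4  d10:6  d11:2  d12:2 — peak 6.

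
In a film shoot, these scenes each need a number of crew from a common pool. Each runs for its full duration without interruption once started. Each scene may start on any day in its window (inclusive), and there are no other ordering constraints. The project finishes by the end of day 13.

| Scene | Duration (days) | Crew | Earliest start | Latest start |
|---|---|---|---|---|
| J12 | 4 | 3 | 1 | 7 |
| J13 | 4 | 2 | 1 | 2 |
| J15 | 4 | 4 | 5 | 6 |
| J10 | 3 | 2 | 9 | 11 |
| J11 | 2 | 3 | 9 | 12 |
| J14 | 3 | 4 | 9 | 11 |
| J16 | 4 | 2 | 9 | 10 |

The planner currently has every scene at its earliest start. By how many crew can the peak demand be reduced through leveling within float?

Early-start peak: d1:5  d2:5  d3:5  d4:5  d5:4  d6:4  d7:4  d8:4  d9:11  d10:11  d11:8  d12:2  d13:0 ⇒ 11.
Leveled (J12@1, J13@1, J15@5, J10@9, J11@9, J14@11, J16@9): d1:5  d2:5  d3:5  d4:5  d5:4  d6:4  d7:4  d8:4  d9:7  d10:7  d11:8  d12:6  d13:4 ⇒ 8.
Reduction 11 − 8 = 3.

3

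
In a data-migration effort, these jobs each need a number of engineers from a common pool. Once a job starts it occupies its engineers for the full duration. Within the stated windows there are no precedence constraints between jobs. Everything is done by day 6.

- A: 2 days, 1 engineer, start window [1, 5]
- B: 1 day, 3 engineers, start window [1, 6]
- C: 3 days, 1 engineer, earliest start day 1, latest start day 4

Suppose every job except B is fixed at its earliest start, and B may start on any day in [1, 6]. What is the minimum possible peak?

3

B@1: d1:5  d2:2  d3:1  d4:0  d5:0  d6:0 → peak 5
B@2: d1:2  d2:5  d3:1  d4:0  d5:0  d6:0 → peak 5
B@3: d1:2  d2:2  d3:4  d4:0  d5:0  d6:0 → peak 4
B@4: d1:2  d2:2  d3:1  d4:3  d5:0  d6:0 → peak 3
B@5: d1:2  d2:2  d3:1  d4:0  d5:3  d6:0 → peak 3
B@6: d1:2  d2:2  d3:1  d4:0  d5:0  d6:3 → peak 3
Best is B@4, peak 3.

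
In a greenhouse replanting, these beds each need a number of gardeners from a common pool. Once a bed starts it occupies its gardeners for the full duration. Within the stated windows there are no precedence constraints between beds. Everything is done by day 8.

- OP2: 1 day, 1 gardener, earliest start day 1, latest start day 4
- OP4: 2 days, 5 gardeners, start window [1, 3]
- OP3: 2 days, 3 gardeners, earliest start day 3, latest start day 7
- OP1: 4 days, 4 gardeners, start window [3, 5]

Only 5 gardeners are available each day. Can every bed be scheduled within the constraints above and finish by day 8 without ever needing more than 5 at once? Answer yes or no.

Schedule OP2@3, OP4@1, OP3@3, OP1@5: d1:5  d2:5  d3:4  d4:3  d5:4  d6:4  d7:4  d8:4 — peak 5 ≤ 5.

yes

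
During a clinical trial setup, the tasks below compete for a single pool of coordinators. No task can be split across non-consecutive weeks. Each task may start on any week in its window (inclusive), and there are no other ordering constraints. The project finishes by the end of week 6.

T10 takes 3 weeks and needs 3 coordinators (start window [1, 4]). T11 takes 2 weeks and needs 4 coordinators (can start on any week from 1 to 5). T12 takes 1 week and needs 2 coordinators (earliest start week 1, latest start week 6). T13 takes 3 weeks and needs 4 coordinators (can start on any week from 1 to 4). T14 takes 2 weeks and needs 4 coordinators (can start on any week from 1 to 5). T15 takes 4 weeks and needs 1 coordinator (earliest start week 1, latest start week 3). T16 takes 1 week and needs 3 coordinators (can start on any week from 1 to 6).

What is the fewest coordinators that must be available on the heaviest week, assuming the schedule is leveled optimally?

Early-start (T10@1, T11@1, T12@1, T13@1, T14@1, T15@1, T16@1) gives peak 21: w1:21  w2:16  w3:8  w4:1  w5:0  w6:0.
Shift T12→3, T13→4, T14→5, T16→4.
Schedule T10@1, T11@1, T12@3, T13@4, T14@5, T15@1, T16@4: w1:8  w2:8  w3:6  w4:8  w5:8  w6:8 — peak 8.
Total coordinator-weeks = 46 over 6 weeks ⇒ peak ≥ ⌈46/6⌉ = 8, so 8 is optimal.

8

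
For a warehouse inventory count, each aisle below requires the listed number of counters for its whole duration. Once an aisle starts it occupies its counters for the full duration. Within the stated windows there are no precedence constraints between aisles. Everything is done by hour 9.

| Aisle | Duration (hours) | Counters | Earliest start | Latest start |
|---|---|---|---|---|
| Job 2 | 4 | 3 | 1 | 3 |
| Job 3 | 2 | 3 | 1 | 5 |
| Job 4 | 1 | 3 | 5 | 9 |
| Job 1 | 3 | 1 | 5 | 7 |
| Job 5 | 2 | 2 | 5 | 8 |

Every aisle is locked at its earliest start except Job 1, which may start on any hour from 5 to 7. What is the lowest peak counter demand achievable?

6

Job 1@5: h1:6  h2:6  h3:3  h4:3  h5:6  h6:3  h7:1  h8:0  h9:0 → peak 6
Job 1@6: h1:6  h2:6  h3:3  h4:3  h5:5  h6:3  h7:1  h8:1  h9:0 → peak 6
Job 1@7: h1:6  h2:6  h3:3  h4:3  h5:5  h6:2  h7:1  h8:1  h9:1 → peak 6
Best is Job 1@5, peak 6.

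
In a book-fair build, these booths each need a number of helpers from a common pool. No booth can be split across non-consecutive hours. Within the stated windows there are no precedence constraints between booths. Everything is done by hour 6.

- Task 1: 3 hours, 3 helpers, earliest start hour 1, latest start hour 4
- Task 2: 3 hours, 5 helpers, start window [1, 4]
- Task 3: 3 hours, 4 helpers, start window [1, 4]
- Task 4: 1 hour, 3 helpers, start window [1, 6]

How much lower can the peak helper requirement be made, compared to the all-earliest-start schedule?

7

Early-start peak: h1:15  h2:12  h3:12  h4:0  h5:0  h6:0 ⇒ 15.
Leveled (Task 1@1, Task 2@1, Task 3@4, Task 4@4): h1:8  h2:8  h3:8  h4:7  h5:4  h6:4 ⇒ 8.
Reduction 15 − 8 = 7.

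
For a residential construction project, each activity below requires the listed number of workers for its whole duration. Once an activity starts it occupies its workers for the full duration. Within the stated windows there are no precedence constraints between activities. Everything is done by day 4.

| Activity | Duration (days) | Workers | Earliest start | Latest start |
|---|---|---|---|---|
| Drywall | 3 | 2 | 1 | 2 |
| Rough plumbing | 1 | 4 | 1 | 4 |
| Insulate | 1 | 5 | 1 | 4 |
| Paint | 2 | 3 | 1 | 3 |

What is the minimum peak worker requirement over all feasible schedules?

6

Early-start (Drywall@1, Rough plumbing@1, Insulate@1, Paint@1) gives peak 14: d1:14  d2:5  d3:2  d4:0.
Shift Insulate→4, Paint→2.
Schedule Drywall@1, Rough plumbing@1, Insulate@4, Paint@2: d1:6  d2:5  d3:5  d4:5 — peak 6.
Total worker-days = 21 over 4 days ⇒ peak ≥ ⌈21/4⌉ = 6, so 6 is optimal.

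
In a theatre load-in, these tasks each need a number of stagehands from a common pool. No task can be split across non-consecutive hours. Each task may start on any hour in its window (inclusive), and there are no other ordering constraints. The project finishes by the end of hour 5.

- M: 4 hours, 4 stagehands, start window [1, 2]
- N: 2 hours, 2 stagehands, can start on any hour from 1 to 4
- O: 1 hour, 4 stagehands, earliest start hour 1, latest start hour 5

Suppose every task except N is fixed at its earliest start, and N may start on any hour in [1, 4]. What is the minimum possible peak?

8

N@1: h1:10  h2:6  h3:4  h4:4  h5:0 → peak 10
N@2: h1:8  h2:6  h3:6  h4:4  h5:0 → peak 8
N@3: h1:8  h2:4  h3:6  h4:6  h5:0 → peak 8
N@4: h1:8  h2:4  h3:4  h4:6  h5:2 → peak 8
Best is N@2, peak 8.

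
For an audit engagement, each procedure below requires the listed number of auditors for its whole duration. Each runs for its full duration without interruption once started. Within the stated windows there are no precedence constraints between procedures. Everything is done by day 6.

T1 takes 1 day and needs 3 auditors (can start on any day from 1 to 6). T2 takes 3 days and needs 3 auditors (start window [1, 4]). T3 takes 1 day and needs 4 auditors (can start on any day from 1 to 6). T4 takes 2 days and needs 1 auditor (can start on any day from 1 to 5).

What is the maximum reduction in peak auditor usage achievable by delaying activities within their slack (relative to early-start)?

Early-start peak: d1:11  d2:4  d3:3  d4:0  d5:0  d6:0 ⇒ 11.
Leveled (T1@1, T2@2, T3@5, T4@1): d1:4  d2:4  d3:3  d4:3  d5:4  d6:0 ⇒ 4.
Reduction 11 − 4 = 7.

7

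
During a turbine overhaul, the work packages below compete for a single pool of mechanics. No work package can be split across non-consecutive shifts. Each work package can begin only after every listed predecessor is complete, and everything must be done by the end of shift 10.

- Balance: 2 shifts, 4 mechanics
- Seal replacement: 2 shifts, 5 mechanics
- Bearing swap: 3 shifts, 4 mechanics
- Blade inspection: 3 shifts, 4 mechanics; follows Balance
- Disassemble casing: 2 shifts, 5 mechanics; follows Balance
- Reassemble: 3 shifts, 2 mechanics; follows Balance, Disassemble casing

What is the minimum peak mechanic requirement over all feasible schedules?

8

Early-start (Balance@1, Seal replacement@1, Bearing swap@1, Blade inspection@3, Disassemble casing@3, Reassemble@5) gives peak 13: s1:13  s2:13  s3:13  s4:9  s5:6  s6:2  s7:2  s8:0  s9:0  s10:0.
Shift Seal replacement→4, Blade inspection→8, Disassemble casing→6, Reassemble→8.
Schedule Balance@1, Seal replacement@4, Bearing swap@1, Blade inspection@8, Disassemble casing@6, Reassemble@8: s1:8  s2:8  s3:4  s4:5  s5:5  s6:5  s7:5  s8:6  s9:6  s10:6 — peak 8.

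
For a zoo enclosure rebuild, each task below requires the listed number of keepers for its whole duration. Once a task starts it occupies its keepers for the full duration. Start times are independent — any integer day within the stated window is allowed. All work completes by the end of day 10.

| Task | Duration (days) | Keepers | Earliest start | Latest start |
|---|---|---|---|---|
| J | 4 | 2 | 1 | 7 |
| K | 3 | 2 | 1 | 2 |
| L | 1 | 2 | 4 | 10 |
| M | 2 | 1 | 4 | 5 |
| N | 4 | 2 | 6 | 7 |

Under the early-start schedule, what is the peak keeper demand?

5

Early-start schedule: J@1, K@1, L@4, M@4, N@6.
Load per day: day 1: 4, day 2: 4, day 3: 4, day 4: 5, day 5: 1, day 6: 2, day 7: 2, day 8: 2, day 9: 2, day 10: 0.
Peak is 5.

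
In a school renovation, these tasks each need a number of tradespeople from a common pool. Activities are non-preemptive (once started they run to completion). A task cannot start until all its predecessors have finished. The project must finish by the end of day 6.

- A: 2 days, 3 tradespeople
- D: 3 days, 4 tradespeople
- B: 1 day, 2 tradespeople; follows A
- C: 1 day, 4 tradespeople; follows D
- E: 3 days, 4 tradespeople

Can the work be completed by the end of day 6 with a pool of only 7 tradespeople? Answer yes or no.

no

The minimum achievable peak is 8; 7 < 8, so no feasible schedule stays within the cap.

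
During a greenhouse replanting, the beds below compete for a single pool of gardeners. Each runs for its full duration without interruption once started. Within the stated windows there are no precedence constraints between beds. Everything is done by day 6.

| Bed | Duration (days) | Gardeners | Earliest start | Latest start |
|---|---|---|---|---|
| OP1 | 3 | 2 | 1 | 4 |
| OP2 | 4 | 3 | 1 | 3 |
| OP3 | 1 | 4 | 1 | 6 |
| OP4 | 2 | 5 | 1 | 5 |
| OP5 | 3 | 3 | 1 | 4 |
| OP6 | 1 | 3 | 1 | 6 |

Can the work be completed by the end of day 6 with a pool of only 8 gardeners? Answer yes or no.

Schedule OP1@1, OP2@1, OP3@4, OP4@5, OP5@1, OP6@5: d1:8  d2:8  d3:8  d4:7  d5:8  d6:5 — peak 8 ≤ 8.

yes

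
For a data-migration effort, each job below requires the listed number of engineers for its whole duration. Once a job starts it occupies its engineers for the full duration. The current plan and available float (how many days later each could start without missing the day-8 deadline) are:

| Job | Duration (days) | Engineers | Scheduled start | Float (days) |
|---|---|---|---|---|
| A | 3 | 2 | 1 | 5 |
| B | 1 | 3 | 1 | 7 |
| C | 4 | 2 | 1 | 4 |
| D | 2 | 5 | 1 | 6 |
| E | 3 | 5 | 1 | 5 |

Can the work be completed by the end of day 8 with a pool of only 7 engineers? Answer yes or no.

yes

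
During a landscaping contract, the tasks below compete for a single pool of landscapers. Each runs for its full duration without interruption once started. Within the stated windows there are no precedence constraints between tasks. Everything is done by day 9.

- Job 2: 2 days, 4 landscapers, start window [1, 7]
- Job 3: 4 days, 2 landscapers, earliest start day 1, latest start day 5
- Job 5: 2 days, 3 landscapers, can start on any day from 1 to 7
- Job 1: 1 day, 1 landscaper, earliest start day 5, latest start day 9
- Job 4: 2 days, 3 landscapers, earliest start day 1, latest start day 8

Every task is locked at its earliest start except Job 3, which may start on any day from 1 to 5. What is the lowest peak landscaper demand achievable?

Job 3@1: d1:12  d2:12  d3:2  d4:2  d5:1  d6:0  d7:0  d8:0  d9:0 → peak 12
Job 3@2: d1:10  d2:12  d3:2  d4:2  d5:3  d6:0  d7:0  d8:0  d9:0 → peak 12
Job 3@3: d1:10  d2:10  d3:2  d4:2  d5:3  d6:2  d7:0  d8:0  d9:0 → peak 10
Job 3@4: d1:10  d2:10  d3:0  d4:2  d5:3  d6:2  d7:2  d8:0  d9:0 → peak 10
Job 3@5: d1:10  d2:10  d3:0  d4:0  d5:3  d6:2  d7:2  d8:2  d9:0 → peak 10
Best is Job 3@3, peak 10.

10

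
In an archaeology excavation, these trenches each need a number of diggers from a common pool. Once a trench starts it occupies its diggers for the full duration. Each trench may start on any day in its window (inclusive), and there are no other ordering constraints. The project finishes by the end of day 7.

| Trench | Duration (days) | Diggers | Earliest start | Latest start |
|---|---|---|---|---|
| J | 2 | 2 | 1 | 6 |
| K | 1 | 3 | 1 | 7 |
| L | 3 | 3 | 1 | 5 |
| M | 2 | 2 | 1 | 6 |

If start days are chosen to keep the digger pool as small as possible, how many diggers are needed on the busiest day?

4

Early-start (J@1, K@1, L@1, M@1) gives peak 10: d1:10  d2:7  d3:3  d4:0  d5:0  d6:0  d7:0.
Shift K→3, L→4.
Schedule J@1, K@3, L@4, M@1: d1:4  d2:4  d3:3  d4:3  d5:3  d6:3  d7:0 — peak 4.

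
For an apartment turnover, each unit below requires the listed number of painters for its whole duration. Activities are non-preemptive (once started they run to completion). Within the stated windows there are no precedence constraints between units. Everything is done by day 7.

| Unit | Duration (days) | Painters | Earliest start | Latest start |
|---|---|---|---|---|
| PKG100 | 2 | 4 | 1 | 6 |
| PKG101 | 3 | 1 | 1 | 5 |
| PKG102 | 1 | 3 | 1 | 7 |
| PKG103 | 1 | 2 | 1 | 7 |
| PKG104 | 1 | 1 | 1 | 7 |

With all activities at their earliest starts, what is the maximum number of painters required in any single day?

Early-start schedule: PKG100@1, PKG101@1, PKG102@1, PKG103@1, PKG104@1.
Load per day: day 1: 11, day 2: 5, day 3: 1, day 4: 0, day 5: 0, day 6: 0, day 7: 0.
Peak is 11.

11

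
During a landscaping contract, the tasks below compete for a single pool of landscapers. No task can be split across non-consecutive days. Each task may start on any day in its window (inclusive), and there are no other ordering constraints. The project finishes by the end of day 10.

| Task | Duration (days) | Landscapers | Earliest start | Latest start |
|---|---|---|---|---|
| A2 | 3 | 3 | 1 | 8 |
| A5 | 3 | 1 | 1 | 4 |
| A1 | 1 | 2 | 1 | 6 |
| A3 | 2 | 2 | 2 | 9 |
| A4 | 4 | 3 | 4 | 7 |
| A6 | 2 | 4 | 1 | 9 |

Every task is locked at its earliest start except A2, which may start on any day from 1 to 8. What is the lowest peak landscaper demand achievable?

A2@1: d1:10  d2:10  d3:6  d4:3  d5:3  d6:3  d7:3  d8:0  d9:0  d10:0 → peak 10
A2@2: d1:7  d2:10  d3:6  d4:6  d5:3  d6:3  d7:3  d8:0  d9:0  d10:0 → peak 10
A2@3: d1:7  d2:7  d3:6  d4:6  d5:6  d6:3  d7:3  d8:0  d9:0  d10:0 → peak 7
A2@4: d1:7  d2:7  d3:3  d4:6  d5:6  d6:6  d7:3  d8:0  d9:0  d10:0 → peak 7
A2@5: d1:7  d2:7  d3:3  d4:3  d5:6  d6:6  d7:6  d8:0  d9:0  d10:0 → peak 7
A2@6: d1:7  d2:7  d3:3  d4:3  d5:3  d6:6  d7:6  d8:3  d9:0  d10:0 → peak 7
A2@7: d1:7  d2:7  d3:3  d4:3  d5:3  d6:3  d7:6  d8:3  d9:3  d10:0 → peak 7
A2@8: d1:7  d2:7  d3:3  d4:3  d5:3  d6:3  d7:3  d8:3  d9:3  d10:3 → peak 7
Best is A2@3, peak 7.

7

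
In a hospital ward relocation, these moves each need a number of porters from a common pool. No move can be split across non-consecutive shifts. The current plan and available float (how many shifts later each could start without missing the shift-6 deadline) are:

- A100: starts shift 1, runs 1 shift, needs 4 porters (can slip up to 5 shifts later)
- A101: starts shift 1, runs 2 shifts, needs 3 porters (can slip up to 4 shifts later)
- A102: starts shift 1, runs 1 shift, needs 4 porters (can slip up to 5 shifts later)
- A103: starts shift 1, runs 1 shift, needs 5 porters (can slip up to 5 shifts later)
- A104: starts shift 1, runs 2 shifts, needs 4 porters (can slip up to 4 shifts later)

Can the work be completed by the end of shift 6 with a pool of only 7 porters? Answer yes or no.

Schedule A100@1, A101@1, A102@2, A103@3, A104@4: s1:7  s2:7  s3:5  s4:4  s5:4  s6:0 — peak 7 ≤ 7.

yes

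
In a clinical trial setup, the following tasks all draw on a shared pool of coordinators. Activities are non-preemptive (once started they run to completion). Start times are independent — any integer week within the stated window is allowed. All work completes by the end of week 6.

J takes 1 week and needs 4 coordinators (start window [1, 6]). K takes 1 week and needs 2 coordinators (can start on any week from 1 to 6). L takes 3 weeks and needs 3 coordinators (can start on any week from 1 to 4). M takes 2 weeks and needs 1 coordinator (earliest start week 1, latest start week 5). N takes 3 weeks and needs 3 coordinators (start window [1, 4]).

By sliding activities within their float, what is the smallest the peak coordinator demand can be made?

Early-start (J@1, K@1, L@1, M@1, N@1) gives peak 13: w1:13  w2:7  w3:6  w4:0  w5:0  w6:0.
Shift L→2, M→2, N→4.
Schedule J@1, K@1, L@2, M@2, N@4: w1:6  w2:4  w3:4  w4:6  w5:3  w6:3 — peak 6.

6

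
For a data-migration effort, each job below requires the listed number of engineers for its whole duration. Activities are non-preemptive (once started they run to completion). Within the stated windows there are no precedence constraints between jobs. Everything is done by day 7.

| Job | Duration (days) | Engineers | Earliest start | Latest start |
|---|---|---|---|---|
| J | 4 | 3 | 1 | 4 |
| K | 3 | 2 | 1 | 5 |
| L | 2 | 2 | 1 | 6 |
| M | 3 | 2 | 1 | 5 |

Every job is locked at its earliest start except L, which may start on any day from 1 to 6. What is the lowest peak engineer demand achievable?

7

L@1: d1:9  d2:9  d3:7  d4:3  d5:0  d6:0  d7:0 → peak 9
L@2: d1:7  d2:9  d3:9  d4:3  d5:0  d6:0  d7:0 → peak 9
L@3: d1:7  d2:7  d3:9  d4:5  d5:0  d6:0  d7:0 → peak 9
L@4: d1:7  d2:7  d3:7  d4:5  d5:2  d6:0  d7:0 → peak 7
L@5: d1:7  d2:7  d3:7  d4:3  d5:2  d6:2  d7:0 → peak 7
L@6: d1:7  d2:7  d3:7  d4:3  d5:0  d6:2  d7:2 → peak 7
Best is L@4, peak 7.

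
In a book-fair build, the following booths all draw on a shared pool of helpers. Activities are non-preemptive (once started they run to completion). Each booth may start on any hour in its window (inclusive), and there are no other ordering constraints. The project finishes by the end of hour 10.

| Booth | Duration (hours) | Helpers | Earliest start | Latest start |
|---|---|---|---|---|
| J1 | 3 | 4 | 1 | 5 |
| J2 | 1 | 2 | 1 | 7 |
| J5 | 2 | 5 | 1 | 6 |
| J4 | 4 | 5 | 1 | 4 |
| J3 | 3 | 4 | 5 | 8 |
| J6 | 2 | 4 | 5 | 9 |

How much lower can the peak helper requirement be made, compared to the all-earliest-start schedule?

7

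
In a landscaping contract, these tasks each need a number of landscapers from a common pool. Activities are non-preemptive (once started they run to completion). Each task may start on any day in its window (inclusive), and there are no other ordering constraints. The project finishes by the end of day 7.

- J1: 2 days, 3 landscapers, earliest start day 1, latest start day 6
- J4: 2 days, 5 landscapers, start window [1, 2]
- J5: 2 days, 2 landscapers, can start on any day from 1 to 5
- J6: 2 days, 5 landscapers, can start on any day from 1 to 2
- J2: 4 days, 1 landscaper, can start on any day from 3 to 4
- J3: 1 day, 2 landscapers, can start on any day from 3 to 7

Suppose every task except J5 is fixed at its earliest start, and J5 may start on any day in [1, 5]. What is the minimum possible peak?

J5@1: d1:15  d2:15  d3:3  d4:1  d5:1  d6:1  d7:0 → peak 15
J5@2: d1:13  d2:15  d3:5  d4:1  d5:1  d6:1  d7:0 → peak 15
J5@3: d1:13  d2:13  d3:5  d4:3  d5:1  d6:1  d7:0 → peak 13
J5@4: d1:13  d2:13  d3:3  d4:3  d5:3  d6:1  d7:0 → peak 13
J5@5: d1:13  d2:13  d3:3  d4:1  d5:3  d6:3  d7:0 → peak 13
Best is J5@3, peak 13.

13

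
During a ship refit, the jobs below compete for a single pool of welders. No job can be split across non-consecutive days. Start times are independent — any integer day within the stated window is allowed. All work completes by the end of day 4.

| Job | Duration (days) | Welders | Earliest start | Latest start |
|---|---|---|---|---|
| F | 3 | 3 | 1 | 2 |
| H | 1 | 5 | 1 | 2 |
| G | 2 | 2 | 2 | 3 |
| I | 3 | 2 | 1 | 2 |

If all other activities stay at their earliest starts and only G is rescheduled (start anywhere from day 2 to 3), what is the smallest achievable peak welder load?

10

G@2: d1:10  d2:7  d3:7  d4:0 → peak 10
G@3: d1:10  d2:5  d3:7  d4:2 → peak 10
Best is G@2, peak 10.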